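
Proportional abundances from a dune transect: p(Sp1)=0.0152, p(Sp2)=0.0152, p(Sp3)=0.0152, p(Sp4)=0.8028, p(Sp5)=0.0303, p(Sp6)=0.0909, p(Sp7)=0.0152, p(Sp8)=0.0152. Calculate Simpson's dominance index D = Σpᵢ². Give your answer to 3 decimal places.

0.655

D = 0.0152² + 0.0152² + 0.0152² + 0.8028² + 0.0303² + 0.0909² + 0.0152² + 0.0152² = 0.00023 + 0.00023 + 0.00023 + 0.64449 + 0.00092 + 0.00826 + 0.00023 + 0.00023 = 0.65482 (working shown to 5 dp, full precision carried).
To 3 decimal places, D = 0.655.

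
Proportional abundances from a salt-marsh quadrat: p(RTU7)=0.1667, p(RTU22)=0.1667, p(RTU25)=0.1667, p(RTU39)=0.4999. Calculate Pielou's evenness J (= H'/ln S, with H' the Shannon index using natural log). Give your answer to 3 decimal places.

H' = −Σ pᵢ ln pᵢ = −((-0.29865) + (-0.29865) + (-0.29865) + (-0.34660)) = 1.24256 (working shown to 5 dp, full precision carried).
With S = 4 species, ln S = 1.38629, so J = 1.24256/1.38629 = 0.89632, i.e. 0.896 to 3 decimal places.

0.896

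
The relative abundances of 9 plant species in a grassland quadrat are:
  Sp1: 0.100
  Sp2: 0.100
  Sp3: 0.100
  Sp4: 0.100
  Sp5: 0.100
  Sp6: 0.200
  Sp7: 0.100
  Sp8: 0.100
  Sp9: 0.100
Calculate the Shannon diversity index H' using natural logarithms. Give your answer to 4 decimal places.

2.1640

Each pᵢ ln pᵢ term (working shown to 6 dp, full precision carried): 0.1×(-2.302585)=-0.230259, 0.1×(-2.302585)=-0.230259, 0.1×(-2.302585)=-0.230259, 0.1×(-2.302585)=-0.230259, 0.1×(-2.302585)=-0.230259, 0.2×(-1.609438)=-0.321888, 0.1×(-2.302585)=-0.230259, 0.1×(-2.302585)=-0.230259, 0.1×(-2.302585)=-0.230259.
Sum = -2.163956, so H' = 2.1640.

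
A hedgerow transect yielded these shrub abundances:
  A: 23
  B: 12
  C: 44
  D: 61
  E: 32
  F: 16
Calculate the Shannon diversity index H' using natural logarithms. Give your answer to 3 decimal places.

Total N = 23+12+44+61+32+16 = 188, so the proportions are 0.12234, 0.06383, 0.23404, 0.32447, 0.17021, 0.08511 (working shown to 5 dp, full precision carried).
Each pᵢ ln pᵢ term: 0.12234×(-2.10095)=-0.25703, 0.06383×(-2.75154)=-0.17563, 0.23404×(-1.45225)=-0.33989, 0.32447×(-1.12557)=-0.36521, 0.17021×(-1.77071)=-0.30140, 0.08511×(-2.46385)=-0.20969.
Sum = -1.64885, so H' = 1.649.

1.649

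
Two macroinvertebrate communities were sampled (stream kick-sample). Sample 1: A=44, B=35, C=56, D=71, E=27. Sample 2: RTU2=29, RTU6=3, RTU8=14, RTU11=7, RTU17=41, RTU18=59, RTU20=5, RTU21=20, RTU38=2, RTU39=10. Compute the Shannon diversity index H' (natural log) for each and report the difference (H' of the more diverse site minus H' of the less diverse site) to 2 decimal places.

Sample 1: N=233, proportions 0.188841202, 0.150214592, 0.240343348, 0.30472103, 0.115879828, giving H' = 1.554046662 (working shown to 9 dp, full precision carried).
Sample 2: N=190, proportions 0.152631579, 0.015789474, 0.073684211, 0.036842105, 0.215789474, 0.310526316, 0.026315789, 0.105263158, 0.010526316, 0.052631579, giving H' = 1.895862315.
Difference = |1.554046662 − 1.895862315| = 0.341815653, i.e. 0.34 to 2 decimal places.

0.34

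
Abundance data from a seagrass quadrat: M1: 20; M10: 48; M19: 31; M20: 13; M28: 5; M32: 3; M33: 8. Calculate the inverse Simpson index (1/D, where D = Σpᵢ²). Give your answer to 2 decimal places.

4.17

Total N = 20+48+31+13+5+3+8 = 128, so the proportions are 0.15625, 0.375, 0.242188, 0.101562, 0.039062, 0.023438, 0.0625 (working shown to 6 dp, full precision carried).
D = 0.15625² + 0.375² + 0.242188² + 0.101562² + 0.039062² + 0.023438² + 0.0625² = 0.024414 + 0.140625 + 0.058655 + 0.010315 + 0.001526 + 0.000549 + 0.003906 = 0.239990.
So 1/D = 4.1668, i.e. 4.17 to 2 decimal places.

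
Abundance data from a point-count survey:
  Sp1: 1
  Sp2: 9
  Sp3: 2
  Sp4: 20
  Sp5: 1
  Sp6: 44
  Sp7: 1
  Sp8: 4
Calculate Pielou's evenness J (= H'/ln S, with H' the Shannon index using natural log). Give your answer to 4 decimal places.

Total N = 1+9+2+20+1+44+1+4 = 82, so the proportions are 0.012195, 0.109756, 0.02439, 0.243902, 0.012195, 0.536585, 0.012195, 0.04878 (working shown to 6 dp, full precision carried).
H' = −Σ pᵢ ln pᵢ = −((-0.053740) + (-0.242506) + (-0.090575) + (-0.344143) + (-0.053740) + (-0.334040) + (-0.053740) + (-0.147338)) = 1.319823.
With S = 8 species, ln S = 2.079442, so J = 1.319823/2.079442 = 0.634701, i.e. 0.6347 to 4 decimal places.

0.6347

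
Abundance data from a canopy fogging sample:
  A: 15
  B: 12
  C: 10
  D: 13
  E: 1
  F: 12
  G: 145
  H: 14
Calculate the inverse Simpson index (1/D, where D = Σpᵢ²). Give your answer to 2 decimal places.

2.24

Total N = 15+12+10+13+1+12+145+14 = 222, so the proportions are 0.06757, 0.05405, 0.04505, 0.05856, 0.0045, 0.05405, 0.65315, 0.06306 (working shown to 5 dp, full precision carried).
D = 0.06757² + 0.05405² + 0.04505² + 0.05856² + 0.0045² + 0.05405² + 0.65315² + 0.06306² = 0.00457 + 0.00292 + 0.00203 + 0.00343 + 0.00002 + 0.00292 + 0.42661 + 0.00398 = 0.44647.
So 1/D = 2.2398, i.e. 2.24 to 2 decimal places.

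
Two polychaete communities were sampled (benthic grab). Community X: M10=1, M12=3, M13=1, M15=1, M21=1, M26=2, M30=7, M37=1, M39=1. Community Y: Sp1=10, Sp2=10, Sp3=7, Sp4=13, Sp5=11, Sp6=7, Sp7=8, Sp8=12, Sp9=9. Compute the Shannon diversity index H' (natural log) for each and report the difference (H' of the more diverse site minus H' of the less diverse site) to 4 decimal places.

Community X: N=18, proportions 0.055556, 0.166667, 0.055556, 0.055556, 0.055556, 0.111111, 0.388889, 0.055556, 0.055556, giving H' = 1.873511 (working shown to 6 dp, full precision carried).
Community Y: N=87, proportions 0.114943, 0.114943, 0.08046, 0.149425, 0.126437, 0.08046, 0.091954, 0.137931, 0.103448, giving H' = 2.175735.
Difference = |1.873511 − 2.175735| = 0.302224, i.e. 0.3022 to 4 decimal places.

0.3022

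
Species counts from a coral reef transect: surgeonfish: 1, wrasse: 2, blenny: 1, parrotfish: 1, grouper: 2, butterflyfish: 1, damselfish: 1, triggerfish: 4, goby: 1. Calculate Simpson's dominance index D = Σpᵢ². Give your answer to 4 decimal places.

0.1531

Total N = 1+2+1+1+2+1+1+4+1 = 14, so the proportions are 0.071429, 0.142857, 0.071429, 0.071429, 0.142857, 0.071429, 0.071429, 0.285714, 0.071429 (working shown to 6 dp, full precision carried).
D = 0.071429² + 0.142857² + 0.071429² + 0.071429² + 0.142857² + 0.071429² + 0.071429² + 0.285714² + 0.071429² = 0.005102 + 0.020408 + 0.005102 + 0.005102 + 0.020408 + 0.005102 + 0.005102 + 0.081633 + 0.005102 = 0.153061.
To 4 decimal places, D = 0.1531.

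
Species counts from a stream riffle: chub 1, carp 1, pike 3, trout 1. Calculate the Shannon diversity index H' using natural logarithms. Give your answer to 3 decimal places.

1.242

Total N = 1+1+3+1 = 6, so the proportions are 0.16667, 0.16667, 0.5, 0.16667 (working shown to 5 dp, full precision carried).
Each pᵢ ln pᵢ term: 0.16667×(-1.79176)=-0.29863, 0.16667×(-1.79176)=-0.29863, 0.5×(-0.69315)=-0.34657, 0.16667×(-1.79176)=-0.29863.
Sum = -1.24245, so H' = 1.242.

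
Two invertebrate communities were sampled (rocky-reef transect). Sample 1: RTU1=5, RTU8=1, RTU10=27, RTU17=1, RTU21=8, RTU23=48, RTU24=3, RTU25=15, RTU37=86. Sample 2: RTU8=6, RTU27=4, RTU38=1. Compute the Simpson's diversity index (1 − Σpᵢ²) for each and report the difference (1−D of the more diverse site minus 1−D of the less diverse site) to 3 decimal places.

0.152

Sample 1: N=194, proportions 0.02577, 0.00515, 0.13918, 0.00515, 0.04124, 0.24742, 0.01546, 0.07732, 0.4433, giving 1−D = 0.71426 (working shown to 5 dp, full precision carried).
Sample 2: N=11, proportions 0.54545, 0.36364, 0.09091, giving 1−D = 0.56198.
Difference = |0.71426 − 0.56198| = 0.15228, i.e. 0.152 to 3 decimal places.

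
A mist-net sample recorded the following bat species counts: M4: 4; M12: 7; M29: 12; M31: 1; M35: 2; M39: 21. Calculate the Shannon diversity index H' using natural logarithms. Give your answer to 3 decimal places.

1.418

Total N = 4+7+12+1+2+21 = 47, so the proportions are 0.08511, 0.14894, 0.25532, 0.02128, 0.04255, 0.44681 (working shown to 5 dp, full precision carried).
Each pᵢ ln pᵢ term: 0.08511×(-2.46385)=-0.20969, 0.14894×(-1.90424)=-0.28361, 0.25532×(-1.36524)=-0.34857, 0.02128×(-3.85015)=-0.08192, 0.04255×(-3.15700)=-0.13434, 0.44681×(-0.80563)=-0.35996.
Sum = -1.41809, so H' = 1.418.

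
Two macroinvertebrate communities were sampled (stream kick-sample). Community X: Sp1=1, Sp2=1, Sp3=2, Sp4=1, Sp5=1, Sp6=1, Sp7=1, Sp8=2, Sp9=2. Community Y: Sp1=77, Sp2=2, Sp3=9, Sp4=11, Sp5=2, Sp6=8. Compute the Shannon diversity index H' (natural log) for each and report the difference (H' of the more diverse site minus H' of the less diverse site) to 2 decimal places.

Community X: N=12, proportions 0.0833, 0.0833, 0.1667, 0.0833, 0.0833, 0.0833, 0.0833, 0.1667, 0.1667, giving H' = 2.1383 (working shown to 4 dp, full precision carried).
Community Y: N=109, proportions 0.7064, 0.0183, 0.0826, 0.1009, 0.0183, 0.0734, giving H' = 1.0213.
Difference = |2.1383 − 1.0213| = 1.1170, i.e. 1.12 to 2 decimal places.

1.12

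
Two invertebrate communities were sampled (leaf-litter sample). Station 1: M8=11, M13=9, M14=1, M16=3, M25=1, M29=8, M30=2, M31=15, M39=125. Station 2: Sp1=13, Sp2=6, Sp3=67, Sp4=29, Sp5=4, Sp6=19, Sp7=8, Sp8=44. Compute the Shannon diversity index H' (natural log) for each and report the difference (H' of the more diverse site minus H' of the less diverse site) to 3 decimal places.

0.632

Station 1: N=175, proportions 0.06286, 0.05143, 0.00571, 0.01714, 0.00571, 0.04571, 0.01143, 0.08571, 0.71429, giving H' = 1.09833 (working shown to 5 dp, full precision carried).
Station 2: N=190, proportions 0.06842, 0.03158, 0.35263, 0.15263, 0.02105, 0.1, 0.04211, 0.23158, giving H' = 1.73076.
Difference = |1.09833 − 1.73076| = 0.63243, i.e. 0.632 to 3 decimal places.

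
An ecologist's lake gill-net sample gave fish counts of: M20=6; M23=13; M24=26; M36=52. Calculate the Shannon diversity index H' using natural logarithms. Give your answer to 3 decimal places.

1.129

Total N = 6+13+26+52 = 97, so the proportions are 0.06186, 0.13402, 0.26804, 0.53608 (working shown to 5 dp, full precision carried).
Each pᵢ ln pᵢ term: 0.06186×(-2.78295)=-0.17214, 0.13402×(-2.00976)=-0.26935, 0.26804×(-1.31661)=-0.35291, 0.53608×(-0.62347)=-0.33423.
Sum = -1.12863, so H' = 1.129.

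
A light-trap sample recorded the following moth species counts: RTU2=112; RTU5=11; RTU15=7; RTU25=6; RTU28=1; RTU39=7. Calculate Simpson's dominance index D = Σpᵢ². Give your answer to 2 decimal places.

Total N = 112+11+7+6+1+7 = 144, so the proportions are 0.7778, 0.0764, 0.0486, 0.0417, 0.0069, 0.0486 (working shown to 4 dp, full precision carried).
D = 0.7778² + 0.0764² + 0.0486² + 0.0417² + 0.0069² + 0.0486² = 0.6049 + 0.0058 + 0.0024 + 0.0017 + 0.0000 + 0.0024 = 0.6173.
To 2 decimal places, D = 0.62.

0.62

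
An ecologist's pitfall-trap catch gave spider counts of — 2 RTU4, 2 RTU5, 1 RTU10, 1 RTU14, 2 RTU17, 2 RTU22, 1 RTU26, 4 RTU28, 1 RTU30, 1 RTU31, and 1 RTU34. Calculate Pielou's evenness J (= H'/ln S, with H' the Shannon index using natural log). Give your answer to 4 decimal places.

Total N = 2+2+1+1+2+2+1+4+1+1+1 = 18, so the proportions are 0.111111, 0.111111, 0.055556, 0.055556, 0.111111, 0.111111, 0.055556, 0.222222, 0.055556, 0.055556, 0.055556 (working shown to 6 dp, full precision carried).
H' = −Σ pᵢ ln pᵢ = −((-0.244136) + (-0.244136) + (-0.160576) + (-0.160576) + (-0.244136) + (-0.244136) + (-0.160576) + (-0.334239) + (-0.160576) + (-0.160576) + (-0.160576)) = 2.274241.
With S = 11 species, ln S = 2.397895, so J = 2.274241/2.397895 = 0.948432, i.e. 0.9484 to 4 decimal places.

0.9484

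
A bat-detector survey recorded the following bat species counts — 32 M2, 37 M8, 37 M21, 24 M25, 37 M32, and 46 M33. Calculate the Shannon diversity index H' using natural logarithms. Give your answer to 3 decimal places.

Total N = 32+37+37+24+37+46 = 213, so the proportions are 0.15023, 0.17371, 0.17371, 0.11268, 0.17371, 0.21596 (working shown to 5 dp, full precision carried).
Each pᵢ ln pᵢ term: 0.15023×(-1.89556)=-0.28478, 0.17371×(-1.75037)=-0.30406, 0.17371×(-1.75037)=-0.30406, 0.11268×(-2.18324)=-0.24600, 0.17371×(-1.75037)=-0.30406, 0.21596×(-1.53265)=-0.33100.
Sum = -1.77394, so H' = 1.774.

1.774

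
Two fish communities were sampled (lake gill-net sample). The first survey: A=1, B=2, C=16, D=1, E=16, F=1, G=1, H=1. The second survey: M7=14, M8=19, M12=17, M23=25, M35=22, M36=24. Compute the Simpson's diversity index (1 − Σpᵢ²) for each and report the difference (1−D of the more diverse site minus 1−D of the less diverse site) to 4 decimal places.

The first survey: N=39, proportions 0.025641, 0.051282, 0.410256, 0.025641, 0.410256, 0.025641, 0.025641, 0.025641, giving 1−D = 0.657462 (working shown to 6 dp, full precision carried).
The second survey: N=121, proportions 0.115702, 0.157025, 0.140496, 0.206612, 0.181818, 0.198347, giving 1−D = 0.827129.
Difference = |0.657462 − 0.827129| = 0.169667, i.e. 0.1697 to 4 decimal places.

0.1697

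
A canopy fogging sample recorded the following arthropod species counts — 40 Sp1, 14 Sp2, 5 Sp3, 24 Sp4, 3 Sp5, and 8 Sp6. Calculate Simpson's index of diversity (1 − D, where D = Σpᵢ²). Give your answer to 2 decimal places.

0.72

Total N = 40+14+5+24+3+8 = 94, so the proportions are 0.4255, 0.1489, 0.0532, 0.2553, 0.0319, 0.0851 (working shown to 4 dp, full precision carried).
D = 0.4255² + 0.1489² + 0.0532² + 0.2553² + 0.0319² + 0.0851² = 0.1811 + 0.0222 + 0.0028 + 0.0652 + 0.0010 + 0.0072 = 0.2795.
So 1 − D = 0.7205, i.e. 0.72 to 2 decimal places.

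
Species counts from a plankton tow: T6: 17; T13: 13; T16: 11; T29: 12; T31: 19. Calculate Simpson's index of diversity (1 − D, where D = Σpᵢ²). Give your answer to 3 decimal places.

0.791

Total N = 17+13+11+12+19 = 72, so the proportions are 0.23611, 0.18056, 0.15278, 0.16667, 0.26389 (working shown to 5 dp, full precision carried).
D = 0.23611² + 0.18056² + 0.15278² + 0.16667² + 0.26389² = 0.05575 + 0.03260 + 0.02334 + 0.02778 + 0.06964 = 0.20910.
So 1 − D = 0.79090, i.e. 0.791 to 3 decimal places.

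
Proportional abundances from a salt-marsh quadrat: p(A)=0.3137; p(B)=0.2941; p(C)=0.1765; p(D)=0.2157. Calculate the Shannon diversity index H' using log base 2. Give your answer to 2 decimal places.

1.96

Each pᵢ log₂ pᵢ term (working shown to 4 dp, full precision carried): 0.3137×(-1.6725)=-0.5247, 0.2941×(-1.7656)=-0.5193, 0.1765×(-2.5023)=-0.4416, 0.2157×(-2.2129)=-0.4773.
Sum = -1.9629, so H' = 1.96.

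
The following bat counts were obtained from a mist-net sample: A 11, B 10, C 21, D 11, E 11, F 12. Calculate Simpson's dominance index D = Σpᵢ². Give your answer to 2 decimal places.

Total N = 11+10+21+11+11+12 = 76, so the proportions are 0.1447, 0.1316, 0.2763, 0.1447, 0.1447, 0.1579 (working shown to 4 dp, full precision carried).
D = 0.1447² + 0.1316² + 0.2763² + 0.1447² + 0.1447² + 0.1579² = 0.0209 + 0.0173 + 0.0764 + 0.0209 + 0.0209 + 0.0249 = 0.1814.
To 2 decimal places, D = 0.18.

0.18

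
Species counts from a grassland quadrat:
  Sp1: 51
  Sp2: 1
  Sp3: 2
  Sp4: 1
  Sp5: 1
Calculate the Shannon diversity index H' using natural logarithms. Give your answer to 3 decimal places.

Total N = 51+1+2+1+1 = 56, so the proportions are 0.91071, 0.01786, 0.03571, 0.01786, 0.01786 (working shown to 5 dp, full precision carried).
Each pᵢ ln pᵢ term: 0.91071×(-0.09353)=-0.08518, 0.01786×(-4.02535)=-0.07188, 0.03571×(-3.33220)=-0.11901, 0.01786×(-4.02535)=-0.07188, 0.01786×(-4.02535)=-0.07188.
Sum = -0.41983, so H' = 0.420.

0.420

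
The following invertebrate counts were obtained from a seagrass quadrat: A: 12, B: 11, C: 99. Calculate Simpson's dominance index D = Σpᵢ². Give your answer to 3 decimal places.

0.676

Total N = 12+11+99 = 122, so the proportions are 0.09836, 0.09016, 0.81148 (working shown to 5 dp, full precision carried).
D = 0.09836² + 0.09016² + 0.81148² = 0.00967 + 0.00813 + 0.65849 = 0.67630.
To 3 decimal places, D = 0.676.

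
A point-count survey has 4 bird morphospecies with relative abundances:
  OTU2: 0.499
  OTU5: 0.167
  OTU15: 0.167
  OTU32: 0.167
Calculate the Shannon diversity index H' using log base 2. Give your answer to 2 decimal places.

Each pᵢ log₂ pᵢ term (working shown to 4 dp, full precision carried): 0.499×(-1.0029)=-0.5004, 0.167×(-2.5821)=-0.4312, 0.167×(-2.5821)=-0.4312, 0.167×(-2.5821)=-0.4312.
Sum = -1.7941, so H' = 1.79.

1.79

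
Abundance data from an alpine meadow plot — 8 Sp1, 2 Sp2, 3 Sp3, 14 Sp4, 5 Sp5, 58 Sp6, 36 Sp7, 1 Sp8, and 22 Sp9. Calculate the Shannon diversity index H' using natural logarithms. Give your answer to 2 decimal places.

1.66

Total N = 8+2+3+14+5+58+36+1+22 = 149, so the proportions are 0.0537, 0.0134, 0.0201, 0.094, 0.0336, 0.3893, 0.2416, 0.0067, 0.1477 (working shown to 4 dp, full precision carried).
Each pᵢ ln pᵢ term: 0.0537×(-2.9245)=-0.1570, 0.0134×(-4.3108)=-0.0579, 0.0201×(-3.9053)=-0.0786, 0.094×(-2.3649)=-0.2222, 0.0336×(-3.3945)=-0.1139, 0.3893×(-0.9435)=-0.3673, 0.2416×(-1.4204)=-0.3432, 0.0067×(-5.0039)=-0.0336, 0.1477×(-1.9129)=-0.2824.
Sum = -1.6561, so H' = 1.66.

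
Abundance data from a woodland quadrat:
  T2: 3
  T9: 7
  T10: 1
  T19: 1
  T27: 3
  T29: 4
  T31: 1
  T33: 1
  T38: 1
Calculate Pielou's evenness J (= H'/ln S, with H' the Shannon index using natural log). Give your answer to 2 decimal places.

Total N = 3+7+1+1+3+4+1+1+1 = 22, so the proportions are 0.1364, 0.3182, 0.0455, 0.0455, 0.1364, 0.1818, 0.0455, 0.0455, 0.0455 (working shown to 4 dp, full precision carried).
H' = −Σ pᵢ ln pᵢ = −((-0.2717) + (-0.3644) + (-0.1405) + (-0.1405) + (-0.2717) + (-0.3100) + (-0.1405) + (-0.1405) + (-0.1405)) = 1.9202.
With S = 9 species, ln S = 2.1972, so J = 1.9202/2.1972 = 0.8739, i.e. 0.87 to 2 decimal places.

0.87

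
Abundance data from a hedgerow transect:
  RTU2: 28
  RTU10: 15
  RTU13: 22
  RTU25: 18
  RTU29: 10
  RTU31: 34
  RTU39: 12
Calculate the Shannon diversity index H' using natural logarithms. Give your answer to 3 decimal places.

1.865

Total N = 28+15+22+18+10+34+12 = 139, so the proportions are 0.20144, 0.10791, 0.15827, 0.1295, 0.07194, 0.2446, 0.08633 (working shown to 5 dp, full precision carried).
Each pᵢ ln pᵢ term: 0.20144×(-1.60227)=-0.32276, 0.10791×(-2.22642)=-0.24026, 0.15827×(-1.84343)=-0.29177, 0.1295×(-2.04410)=-0.26470, 0.07194×(-2.63189)=-0.18934, 0.2446×(-1.40811)=-0.34443, 0.08633×(-2.44957)=-0.21147.
Sum = -1.86474, so H' = 1.865.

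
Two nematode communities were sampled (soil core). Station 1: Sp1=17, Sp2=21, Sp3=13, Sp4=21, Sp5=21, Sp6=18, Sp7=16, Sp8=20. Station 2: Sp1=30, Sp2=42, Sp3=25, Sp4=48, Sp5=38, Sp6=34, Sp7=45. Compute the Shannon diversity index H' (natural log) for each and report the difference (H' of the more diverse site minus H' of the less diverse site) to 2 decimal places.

0.14

Station 1: N=147, proportions 0.11565, 0.14286, 0.08844, 0.14286, 0.14286, 0.12245, 0.10884, 0.13605, giving H' = 2.06787 (working shown to 5 dp, full precision carried).
Station 2: N=262, proportions 0.1145, 0.16031, 0.09542, 0.18321, 0.14504, 0.12977, 0.17176, giving H' = 1.92433.
Difference = |2.06787 − 1.92433| = 0.14354, i.e. 0.14 to 2 decimal places.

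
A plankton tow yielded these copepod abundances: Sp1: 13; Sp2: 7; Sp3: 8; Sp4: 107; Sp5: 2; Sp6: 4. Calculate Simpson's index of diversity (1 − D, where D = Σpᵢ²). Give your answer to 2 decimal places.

Total N = 13+7+8+107+2+4 = 141, so the proportions are 0.0922, 0.0496, 0.0567, 0.7589, 0.0142, 0.0284 (working shown to 4 dp, full precision carried).
D = 0.0922² + 0.0496² + 0.0567² + 0.7589² + 0.0142² + 0.0284² = 0.0085 + 0.0025 + 0.0032 + 0.5759 + 0.0002 + 0.0008 = 0.5911.
So 1 − D = 0.4089, i.e. 0.41 to 2 decimal places.

0.41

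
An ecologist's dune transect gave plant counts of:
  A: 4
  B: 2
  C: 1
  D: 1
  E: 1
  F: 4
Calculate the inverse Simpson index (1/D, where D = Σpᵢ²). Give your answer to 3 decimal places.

Total N = 4+2+1+1+1+4 = 13, so the proportions are 0.3076923, 0.1538462, 0.0769231, 0.0769231, 0.0769231, 0.3076923 (working shown to 7 dp, full precision carried).
D = 0.3076923² + 0.1538462² + 0.0769231² + 0.0769231² + 0.0769231² + 0.3076923² = 0.0946746 + 0.0236686 + 0.0059172 + 0.0059172 + 0.0059172 + 0.0946746 = 0.2307692.
So 1/D = 4.33333, i.e. 4.333 to 3 decimal places.

4.333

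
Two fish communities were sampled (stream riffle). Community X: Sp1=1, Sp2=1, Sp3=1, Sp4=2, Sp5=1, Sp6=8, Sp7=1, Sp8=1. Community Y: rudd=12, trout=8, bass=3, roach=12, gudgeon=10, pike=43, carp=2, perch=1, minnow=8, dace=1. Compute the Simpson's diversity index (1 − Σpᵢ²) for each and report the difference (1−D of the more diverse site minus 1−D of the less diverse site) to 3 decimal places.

0.051

Community X: N=16, proportions 0.0625, 0.0625, 0.0625, 0.125, 0.0625, 0.5, 0.0625, 0.0625, giving 1−D = 0.71094 (working shown to 5 dp, full precision carried).
Community Y: N=100, proportions 0.12, 0.08, 0.03, 0.12, 0.1, 0.43, 0.02, 0.01, 0.08, 0.01, giving 1−D = 0.76200.
Difference = |0.71094 − 0.76200| = 0.05106, i.e. 0.051 to 3 decimal places.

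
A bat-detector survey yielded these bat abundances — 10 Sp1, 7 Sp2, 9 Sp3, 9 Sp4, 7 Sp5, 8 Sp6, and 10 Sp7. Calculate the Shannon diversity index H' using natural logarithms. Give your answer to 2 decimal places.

1.94

Total N = 10+7+9+9+7+8+10 = 60, so the proportions are 0.1667, 0.1167, 0.15, 0.15, 0.1167, 0.1333, 0.1667 (working shown to 4 dp, full precision carried).
Each pᵢ ln pᵢ term: 0.1667×(-1.7918)=-0.2986, 0.1167×(-2.1484)=-0.2507, 0.15×(-1.8971)=-0.2846, 0.15×(-1.8971)=-0.2846, 0.1167×(-2.1484)=-0.2507, 0.1333×(-2.0149)=-0.2687, 0.1667×(-1.7918)=-0.2986.
Sum = -1.9363, so H' = 1.94.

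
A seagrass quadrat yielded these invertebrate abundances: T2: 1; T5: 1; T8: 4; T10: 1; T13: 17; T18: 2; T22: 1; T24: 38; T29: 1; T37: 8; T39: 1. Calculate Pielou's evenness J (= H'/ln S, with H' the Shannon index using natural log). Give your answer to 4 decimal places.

Total N = 1+1+4+1+17+2+1+38+1+8+1 = 75, so the proportions are 0.013333, 0.013333, 0.053333, 0.013333, 0.226667, 0.026667, 0.013333, 0.506667, 0.013333, 0.106667, 0.013333 (working shown to 6 dp, full precision carried).
H' = −Σ pᵢ ln pᵢ = −((-0.057567) + (-0.057567) + (-0.156330) + (-0.057567) + (-0.336436) + (-0.096649) + (-0.057567) + (-0.344484) + (-0.057567) + (-0.238725) + (-0.057567)) = 1.518023.
With S = 11 species, ln S = 2.397895, so J = 1.518023/2.397895 = 0.633065, i.e. 0.6331 to 4 decimal places.

0.6331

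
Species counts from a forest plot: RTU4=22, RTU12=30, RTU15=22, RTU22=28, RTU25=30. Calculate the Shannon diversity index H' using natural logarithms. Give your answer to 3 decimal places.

Total N = 22+30+22+28+30 = 132, so the proportions are 0.16667, 0.22727, 0.16667, 0.21212, 0.22727 (working shown to 5 dp, full precision carried).
Each pᵢ ln pᵢ term: 0.16667×(-1.79176)=-0.29863, 0.22727×(-1.48160)=-0.33673, 0.16667×(-1.79176)=-0.29863, 0.21212×(-1.55060)=-0.32891, 0.22727×(-1.48160)=-0.33673.
Sum = -1.59962, so H' = 1.600.

1.600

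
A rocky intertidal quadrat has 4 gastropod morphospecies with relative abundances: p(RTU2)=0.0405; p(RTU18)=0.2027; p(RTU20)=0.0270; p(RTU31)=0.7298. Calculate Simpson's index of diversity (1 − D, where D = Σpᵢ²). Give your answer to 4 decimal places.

D = 0.0405² + 0.2027² + 0.027² + 0.7298² = 0.001640 + 0.041087 + 0.000729 + 0.532608 = 0.576065 (working shown to 6 dp, full precision carried).
So 1 − D = 0.423935, i.e. 0.4239 to 4 decimal places.

0.4239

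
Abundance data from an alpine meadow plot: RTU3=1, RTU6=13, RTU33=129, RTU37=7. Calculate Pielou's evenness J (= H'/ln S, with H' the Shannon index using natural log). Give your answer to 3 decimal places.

0.374

Total N = 1+13+129+7 = 150, so the proportions are 0.00667, 0.08667, 0.86, 0.04667 (working shown to 5 dp, full precision carried).
H' = −Σ pᵢ ln pᵢ = −((-0.03340) + (-0.21196) + (-0.12971) + (-0.14302)) = 0.51809.
With S = 4 species, ln S = 1.38629, so J = 0.51809/1.38629 = 0.37372, i.e. 0.374 to 3 decimal places.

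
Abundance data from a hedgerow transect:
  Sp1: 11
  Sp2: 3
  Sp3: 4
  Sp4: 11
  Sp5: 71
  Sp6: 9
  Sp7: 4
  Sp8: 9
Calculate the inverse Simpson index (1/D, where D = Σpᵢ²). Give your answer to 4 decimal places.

2.7131

Total N = 11+3+4+11+71+9+4+9 = 122, so the proportions are 0.0901639, 0.0245902, 0.0327869, 0.0901639, 0.5819672, 0.0737705, 0.0327869, 0.0737705 (working shown to 7 dp, full precision carried).
D = 0.0901639² + 0.0245902² + 0.0327869² + 0.0901639² + 0.5819672² + 0.0737705² + 0.0327869² + 0.0737705² = 0.0081295 + 0.0006047 + 0.0010750 + 0.0081295 + 0.3386858 + 0.0054421 + 0.0010750 + 0.0054421 = 0.3685837.
So 1/D = 2.713088, i.e. 2.7131 to 4 decimal places.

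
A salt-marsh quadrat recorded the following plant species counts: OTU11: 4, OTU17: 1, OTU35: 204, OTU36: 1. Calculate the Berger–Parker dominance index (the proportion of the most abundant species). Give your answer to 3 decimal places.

Total N = 4+1+204+1 = 210, so the proportions are 0.01905, 0.00476, 0.97143, 0.00476 (working shown to 5 dp, full precision carried).
The largest proportion is 0.97143, i.e. d = 0.971 to 3 decimal places.

0.971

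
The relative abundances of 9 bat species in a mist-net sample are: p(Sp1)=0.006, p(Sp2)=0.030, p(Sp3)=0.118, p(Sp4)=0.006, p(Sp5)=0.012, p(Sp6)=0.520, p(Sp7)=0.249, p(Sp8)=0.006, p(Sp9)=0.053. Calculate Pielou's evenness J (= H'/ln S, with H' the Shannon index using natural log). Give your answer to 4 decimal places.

0.6119

H' = −Σ pᵢ ln pᵢ = −((-0.030696) + (-0.105197) + (-0.252174) + (-0.030696) + (-0.053074) + (-0.340042) + (-0.346185) + (-0.030696) + (-0.155686)) = 1.344446 (working shown to 6 dp, full precision carried).
With S = 9 species, ln S = 2.197225, so J = 1.344446/2.197225 = 0.611884, i.e. 0.6119 to 4 decimal places.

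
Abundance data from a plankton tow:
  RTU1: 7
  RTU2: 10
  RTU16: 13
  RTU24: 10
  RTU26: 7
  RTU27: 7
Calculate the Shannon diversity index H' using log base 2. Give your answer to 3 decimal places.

Total N = 7+10+13+10+7+7 = 54, so the proportions are 0.12963, 0.18519, 0.24074, 0.18519, 0.12963, 0.12963 (working shown to 5 dp, full precision carried).
Each pᵢ log₂ pᵢ term: 0.12963×(-2.94753)=-0.38209, 0.18519×(-2.43296)=-0.45055, 0.24074×(-2.05445)=-0.49459, 0.18519×(-2.43296)=-0.45055, 0.12963×(-2.94753)=-0.38209, 0.12963×(-2.94753)=-0.38209.
Sum = -2.54195, so H' = 2.542.

2.542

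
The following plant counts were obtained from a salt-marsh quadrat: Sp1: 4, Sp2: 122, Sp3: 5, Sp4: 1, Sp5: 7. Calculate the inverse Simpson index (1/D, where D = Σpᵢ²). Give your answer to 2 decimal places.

1.29

Total N = 4+122+5+1+7 = 139, so the proportions are 0.02878, 0.8777, 0.03597, 0.00719, 0.05036 (working shown to 5 dp, full precision carried).
D = 0.02878² + 0.8777² + 0.03597² + 0.00719² + 0.05036² = 0.00083 + 0.77035 + 0.00129 + 0.00005 + 0.00254 = 0.77506.
So 1/D = 1.2902, i.e. 1.29 to 2 decimal places.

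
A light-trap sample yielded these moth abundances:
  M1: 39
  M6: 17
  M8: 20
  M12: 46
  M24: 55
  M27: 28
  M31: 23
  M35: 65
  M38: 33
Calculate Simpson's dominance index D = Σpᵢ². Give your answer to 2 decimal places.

0.13

Total N = 39+17+20+46+55+28+23+65+33 = 326, so the proportions are 0.1196, 0.0521, 0.0613, 0.1411, 0.1687, 0.0859, 0.0706, 0.1994, 0.1012 (working shown to 4 dp, full precision carried).
D = 0.1196² + 0.0521² + 0.0613² + 0.1411² + 0.1687² + 0.0859² + 0.0706² + 0.1994² + 0.1012² = 0.0143 + 0.0027 + 0.0038 + 0.0199 + 0.0285 + 0.0074 + 0.0050 + 0.0398 + 0.0102 = 0.1315.
To 2 decimal places, D = 0.13.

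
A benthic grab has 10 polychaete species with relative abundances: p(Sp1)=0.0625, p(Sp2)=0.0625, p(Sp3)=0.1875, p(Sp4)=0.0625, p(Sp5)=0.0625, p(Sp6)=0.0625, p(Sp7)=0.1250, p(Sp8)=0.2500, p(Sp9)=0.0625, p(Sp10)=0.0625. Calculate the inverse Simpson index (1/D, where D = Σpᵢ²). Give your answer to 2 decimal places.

D = 0.0625² + 0.0625² + 0.1875² + 0.0625² + 0.0625² + 0.0625² + 0.125² + 0.25² + 0.0625² + 0.0625² = 0.003906 + 0.003906 + 0.035156 + 0.003906 + 0.003906 + 0.003906 + 0.015625 + 0.062500 + 0.003906 + 0.003906 = 0.140625 (working shown to 6 dp, full precision carried).
So 1/D = 7.1111, i.e. 7.11 to 2 decimal places.

7.11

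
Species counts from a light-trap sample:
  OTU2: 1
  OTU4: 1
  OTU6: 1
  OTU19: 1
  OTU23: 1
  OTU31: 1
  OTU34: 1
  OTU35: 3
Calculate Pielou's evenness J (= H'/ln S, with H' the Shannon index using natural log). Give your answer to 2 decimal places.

Total N = 1+1+1+1+1+1+1+3 = 10, so the proportions are 0.1, 0.1, 0.1, 0.1, 0.1, 0.1, 0.1, 0.3 (working shown to 4 dp, full precision carried).
H' = −Σ pᵢ ln pᵢ = −((-0.2303) + (-0.2303) + (-0.2303) + (-0.2303) + (-0.2303) + (-0.2303) + (-0.2303) + (-0.3612)) = 1.9730.
With S = 8 species, ln S = 2.0794, so J = 1.9730/2.0794 = 0.9488, i.e. 0.95 to 2 decimal places.

0.95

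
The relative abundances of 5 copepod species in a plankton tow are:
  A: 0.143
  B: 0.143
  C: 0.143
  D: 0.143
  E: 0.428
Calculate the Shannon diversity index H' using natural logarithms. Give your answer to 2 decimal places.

Each pᵢ ln pᵢ term (working shown to 4 dp, full precision carried): 0.143×(-1.9449)=-0.2781, 0.143×(-1.9449)=-0.2781, 0.143×(-1.9449)=-0.2781, 0.143×(-1.9449)=-0.2781, 0.428×(-0.8486)=-0.3632.
Sum = -1.4757, so H' = 1.48.

1.48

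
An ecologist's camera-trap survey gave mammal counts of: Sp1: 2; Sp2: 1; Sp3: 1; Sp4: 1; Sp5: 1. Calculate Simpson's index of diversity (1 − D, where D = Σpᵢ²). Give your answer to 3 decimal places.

0.778

Total N = 2+1+1+1+1 = 6, so the proportions are 0.33333, 0.16667, 0.16667, 0.16667, 0.16667 (working shown to 5 dp, full precision carried).
D = 0.33333² + 0.16667² + 0.16667² + 0.16667² + 0.16667² = 0.11111 + 0.02778 + 0.02778 + 0.02778 + 0.02778 = 0.22222.
So 1 − D = 0.77778, i.e. 0.778 to 3 decimal places.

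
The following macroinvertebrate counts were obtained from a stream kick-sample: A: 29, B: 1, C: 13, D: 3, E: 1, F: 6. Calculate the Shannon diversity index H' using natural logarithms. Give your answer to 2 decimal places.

1.23

Total N = 29+1+13+3+1+6 = 53, so the proportions are 0.5472, 0.0189, 0.2453, 0.0566, 0.0189, 0.1132 (working shown to 4 dp, full precision carried).
Each pᵢ ln pᵢ term: 0.5472×(-0.6030)=-0.3299, 0.0189×(-3.9703)=-0.0749, 0.2453×(-1.4053)=-0.3447, 0.0566×(-2.8717)=-0.1625, 0.0189×(-3.9703)=-0.0749, 0.1132×(-2.1785)=-0.2466.
Sum = -1.2336, so H' = 1.23.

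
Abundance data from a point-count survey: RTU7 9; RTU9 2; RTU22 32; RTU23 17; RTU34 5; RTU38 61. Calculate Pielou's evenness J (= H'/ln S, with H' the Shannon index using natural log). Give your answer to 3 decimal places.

0.754

Total N = 9+2+32+17+5+61 = 126, so the proportions are 0.07143, 0.01587, 0.25397, 0.13492, 0.03968, 0.48413 (working shown to 5 dp, full precision carried).
H' = −Σ pᵢ ln pᵢ = −((-0.18850) + (-0.06576) + (-0.34808) + (-0.27026) + (-0.12805) + (-0.35119)) = 1.35184.
With S = 6 species, ln S = 1.79176, so J = 1.35184/1.79176 = 0.75447, i.e. 0.754 to 3 decimal places.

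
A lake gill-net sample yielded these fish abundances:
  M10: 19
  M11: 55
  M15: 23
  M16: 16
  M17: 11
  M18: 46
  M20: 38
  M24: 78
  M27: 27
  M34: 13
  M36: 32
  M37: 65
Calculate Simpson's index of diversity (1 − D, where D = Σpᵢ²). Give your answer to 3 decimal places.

Total N = 19+55+23+16+11+46+38+78+27+13+32+65 = 423, so the proportions are 0.04492, 0.13002, 0.05437, 0.03783, 0.026, 0.10875, 0.08983, 0.1844, 0.06383, 0.03073, 0.07565, 0.15366 (working shown to 5 dp, full precision carried).
D = 0.04492² + 0.13002² + 0.05437² + 0.03783² + 0.026² + 0.10875² + 0.08983² + 0.1844² + 0.06383² + 0.03073² + 0.07565² + 0.15366² = 0.00202 + 0.01691 + 0.00296 + 0.00143 + 0.00068 + 0.01183 + 0.00807 + 0.03400 + 0.00407 + 0.00094 + 0.00572 + 0.02361 = 0.11224.
So 1 − D = 0.88776, i.e. 0.888 to 3 decimal places.

0.888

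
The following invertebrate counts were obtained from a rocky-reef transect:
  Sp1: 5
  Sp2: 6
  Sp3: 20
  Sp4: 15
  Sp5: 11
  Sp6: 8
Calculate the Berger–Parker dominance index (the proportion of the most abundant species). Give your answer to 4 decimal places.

0.3077

Total N = 5+6+20+15+11+8 = 65, so the proportions are 0.076923, 0.092308, 0.307692, 0.230769, 0.169231, 0.123077 (working shown to 6 dp, full precision carried).
The largest proportion is 0.307692, i.e. d = 0.3077 to 4 decimal places.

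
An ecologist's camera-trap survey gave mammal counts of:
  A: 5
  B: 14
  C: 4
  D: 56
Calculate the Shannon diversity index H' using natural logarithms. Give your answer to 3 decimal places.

0.876

Total N = 5+14+4+56 = 79, so the proportions are 0.06329, 0.17722, 0.05063, 0.70886 (working shown to 5 dp, full precision carried).
Each pᵢ ln pᵢ term: 0.06329×(-2.76001)=-0.17468, 0.17722×(-1.73039)=-0.30665, 0.05063×(-2.98315)=-0.15105, 0.70886×(-0.34410)=-0.24392.
Sum = -0.87630, so H' = 0.876.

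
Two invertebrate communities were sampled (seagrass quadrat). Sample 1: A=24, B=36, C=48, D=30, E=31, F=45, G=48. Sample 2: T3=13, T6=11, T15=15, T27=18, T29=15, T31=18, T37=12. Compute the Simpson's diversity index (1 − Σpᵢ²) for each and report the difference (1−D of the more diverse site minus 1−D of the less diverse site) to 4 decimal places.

Sample 1: N=262, proportions 0.091603, 0.137405, 0.183206, 0.114504, 0.118321, 0.171756, 0.183206, giving 1−D = 0.848989 (working shown to 6 dp, full precision carried).
Sample 2: N=102, proportions 0.127451, 0.107843, 0.147059, 0.176471, 0.147059, 0.176471, 0.117647, giving 1−D = 0.852749.
Difference = |0.848989 − 0.852749| = 0.003760, i.e. 0.0038 to 4 decimal places.

0.0038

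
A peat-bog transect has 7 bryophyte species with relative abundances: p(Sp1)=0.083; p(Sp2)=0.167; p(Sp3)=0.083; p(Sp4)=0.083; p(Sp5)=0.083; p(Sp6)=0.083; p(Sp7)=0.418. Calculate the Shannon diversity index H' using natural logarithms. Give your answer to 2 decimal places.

Each pᵢ ln pᵢ term (working shown to 4 dp, full precision carried): 0.083×(-2.4889)=-0.2066, 0.167×(-1.7898)=-0.2989, 0.083×(-2.4889)=-0.2066, 0.083×(-2.4889)=-0.2066, 0.083×(-2.4889)=-0.2066, 0.083×(-2.4889)=-0.2066, 0.418×(-0.8723)=-0.3646.
Sum = -1.6964, so H' = 1.70.

1.70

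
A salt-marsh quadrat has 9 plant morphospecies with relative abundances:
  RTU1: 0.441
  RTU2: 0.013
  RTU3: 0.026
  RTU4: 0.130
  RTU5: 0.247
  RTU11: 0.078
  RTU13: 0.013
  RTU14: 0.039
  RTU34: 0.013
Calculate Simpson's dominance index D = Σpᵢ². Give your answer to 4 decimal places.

0.2812

D = 0.441² + 0.013² + 0.026² + 0.13² + 0.247² + 0.078² + 0.013² + 0.039² + 0.013² = 0.194481 + 0.000169 + 0.000676 + 0.016900 + 0.061009 + 0.006084 + 0.000169 + 0.001521 + 0.000169 = 0.281178 (working shown to 6 dp, full precision carried).
To 4 decimal places, D = 0.2812.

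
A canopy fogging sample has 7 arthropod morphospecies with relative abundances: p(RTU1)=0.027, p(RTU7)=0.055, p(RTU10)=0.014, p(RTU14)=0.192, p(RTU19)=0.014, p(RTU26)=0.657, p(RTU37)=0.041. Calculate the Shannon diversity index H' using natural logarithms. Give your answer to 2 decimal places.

Each pᵢ ln pᵢ term (working shown to 4 dp, full precision carried): 0.027×(-3.6119)=-0.0975, 0.055×(-2.9004)=-0.1595, 0.014×(-4.2687)=-0.0598, 0.192×(-1.6503)=-0.3168, 0.014×(-4.2687)=-0.0598, 0.657×(-0.4201)=-0.2760, 0.041×(-3.1942)=-0.1310.
Sum = -1.1004, so H' = 1.10.

1.10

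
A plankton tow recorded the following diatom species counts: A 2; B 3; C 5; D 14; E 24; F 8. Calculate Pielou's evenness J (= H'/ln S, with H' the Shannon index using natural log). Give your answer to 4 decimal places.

0.8256

Total N = 2+3+5+14+24+8 = 56, so the proportions are 0.035714, 0.053571, 0.089286, 0.25, 0.428571, 0.142857 (working shown to 6 dp, full precision carried).
H' = −Σ pᵢ ln pᵢ = −((-0.119007) + (-0.156790) + (-0.215707) + (-0.346574) + (-0.363128) + (-0.277987)) = 1.479192.
With S = 6 species, ln S = 1.791759, so J = 1.479192/1.791759 = 0.825553, i.e. 0.8256 to 4 decimal places.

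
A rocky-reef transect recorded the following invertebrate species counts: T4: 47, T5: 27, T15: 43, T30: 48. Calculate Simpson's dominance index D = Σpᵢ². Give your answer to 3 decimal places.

0.260

Total N = 47+27+43+48 = 165, so the proportions are 0.28485, 0.16364, 0.26061, 0.29091 (working shown to 5 dp, full precision carried).
D = 0.28485² + 0.16364² + 0.26061² + 0.29091² = 0.08114 + 0.02678 + 0.06792 + 0.08463 = 0.26046.
To 3 decimal places, D = 0.260.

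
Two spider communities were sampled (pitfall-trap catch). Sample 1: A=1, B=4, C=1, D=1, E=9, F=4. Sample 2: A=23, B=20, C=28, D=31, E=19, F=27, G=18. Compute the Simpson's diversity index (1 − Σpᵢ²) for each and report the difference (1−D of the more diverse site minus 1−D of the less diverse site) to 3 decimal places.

0.142

Sample 1: N=20, proportions 0.05, 0.2, 0.05, 0.05, 0.45, 0.2, giving 1−D = 0.71000 (working shown to 5 dp, full precision carried).
Sample 2: N=166, proportions 0.13855, 0.12048, 0.16867, 0.18675, 0.11446, 0.16265, 0.10843, giving 1−D = 0.85165.
Difference = |0.71000 − 0.85165| = 0.14165, i.e. 0.142 to 3 decimal places.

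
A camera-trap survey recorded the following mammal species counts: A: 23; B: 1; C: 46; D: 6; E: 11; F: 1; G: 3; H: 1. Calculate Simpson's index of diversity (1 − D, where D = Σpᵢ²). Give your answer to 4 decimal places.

Total N = 23+1+46+6+11+1+3+1 = 92, so the proportions are 0.25, 0.01087, 0.5, 0.065217, 0.119565, 0.01087, 0.032609, 0.01087 (working shown to 6 dp, full precision carried).
D = 0.25² + 0.01087² + 0.5² + 0.065217² + 0.119565² + 0.01087² + 0.032609² + 0.01087² = 0.062500 + 0.000118 + 0.250000 + 0.004253 + 0.014296 + 0.000118 + 0.001063 + 0.000118 = 0.332467.
So 1 − D = 0.667533, i.e. 0.6675 to 4 decimal places.

0.6675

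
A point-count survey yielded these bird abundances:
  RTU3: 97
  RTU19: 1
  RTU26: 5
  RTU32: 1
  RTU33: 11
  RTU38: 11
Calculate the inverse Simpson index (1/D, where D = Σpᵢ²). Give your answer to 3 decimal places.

1.640

Total N = 97+1+5+1+11+11 = 126, so the proportions are 0.769841, 0.007937, 0.039683, 0.007937, 0.087302, 0.087302 (working shown to 6 dp, full precision carried).
D = 0.769841² + 0.007937² + 0.039683² + 0.007937² + 0.087302² + 0.087302² = 0.592656 + 0.000063 + 0.001575 + 0.000063 + 0.007622 + 0.007622 = 0.609599.
So 1/D = 1.64042, i.e. 1.640 to 3 decimal places.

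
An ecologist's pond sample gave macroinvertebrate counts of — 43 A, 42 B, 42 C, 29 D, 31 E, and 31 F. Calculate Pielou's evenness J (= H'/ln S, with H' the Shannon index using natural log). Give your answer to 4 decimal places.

0.9922

Total N = 43+42+42+29+31+31 = 218, so the proportions are 0.197248, 0.192661, 0.192661, 0.133028, 0.142202, 0.142202 (working shown to 6 dp, full precision carried).
H' = −Σ pᵢ ln pᵢ = −((-0.320191) + (-0.317278) + (-0.317278) + (-0.268343) + (-0.277366) + (-0.277366)) = 1.777822.
With S = 6 species, ln S = 1.791759, so J = 1.777822/1.791759 = 0.992222, i.e. 0.9922 to 4 decimal places.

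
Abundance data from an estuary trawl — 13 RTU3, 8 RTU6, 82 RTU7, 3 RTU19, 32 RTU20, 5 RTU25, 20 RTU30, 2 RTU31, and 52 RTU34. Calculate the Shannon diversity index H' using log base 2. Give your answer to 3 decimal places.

Total N = 13+8+82+3+32+5+20+2+52 = 217, so the proportions are 0.05991, 0.03687, 0.37788, 0.01382, 0.14747, 0.02304, 0.09217, 0.00922, 0.23963 (working shown to 5 dp, full precision carried).
Each pᵢ log₂ pᵢ term: 0.05991×(-4.06111)=-0.24329, 0.03687×(-4.76155)=-0.17554, 0.37788×(-1.40400)=-0.53054, 0.01382×(-6.17659)=-0.08539, 0.14747×(-2.76155)=-0.40723, 0.02304×(-5.43962)=-0.12534, 0.09217×(-3.43962)=-0.31702, 0.00922×(-6.76155)=-0.06232, 0.23963×(-2.06111)=-0.49391.
Sum = -2.44058, so H' = 2.441.

2.441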